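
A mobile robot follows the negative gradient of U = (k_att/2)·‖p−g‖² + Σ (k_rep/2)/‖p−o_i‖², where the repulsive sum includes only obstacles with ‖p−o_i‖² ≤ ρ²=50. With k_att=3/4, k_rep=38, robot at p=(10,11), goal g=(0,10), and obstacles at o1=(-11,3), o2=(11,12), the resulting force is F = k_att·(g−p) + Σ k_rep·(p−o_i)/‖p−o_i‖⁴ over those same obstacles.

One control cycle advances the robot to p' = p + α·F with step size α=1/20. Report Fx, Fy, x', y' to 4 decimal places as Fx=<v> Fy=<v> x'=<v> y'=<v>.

F_att = 3/4·(g−p) = 3/4·(-10,-1) = (-7.5000,-0.7500)
o1: d²=505 > ρ²=50 → inactive
o2: d²=2 ≤ ρ²=50; F_rep = 38·(-1,-1)/2² = (-9.5000,-9.5000)
F = F_att + ΣF_rep = (-17.0000,-10.2500)
p' = p + 1/20·F = (9.1500,10.4875)

Fx=-17.0000 Fy=-10.2500 x'=9.1500 y'=10.4875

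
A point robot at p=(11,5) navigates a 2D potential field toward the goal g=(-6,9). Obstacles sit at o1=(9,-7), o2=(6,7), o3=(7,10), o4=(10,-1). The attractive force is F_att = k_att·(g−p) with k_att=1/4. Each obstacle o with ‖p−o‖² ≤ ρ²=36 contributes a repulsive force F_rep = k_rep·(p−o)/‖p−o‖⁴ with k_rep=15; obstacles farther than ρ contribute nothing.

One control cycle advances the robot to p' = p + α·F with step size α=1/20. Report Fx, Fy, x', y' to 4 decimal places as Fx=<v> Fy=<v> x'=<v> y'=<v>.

Fx=-4.1608 Fy=0.9643 x'=10.7920 y'=5.0482

F_att = 1/4·(g−p) = 1/4·(-17,4) = (-4.2500,1.0000)
o1: d²=148 > ρ²=36 → inactive
o2: d²=29 ≤ ρ²=36; F_rep = 15·(5,-2)/29² = (0.0892,-0.0357)
o3: d²=41 > ρ²=36 → inactive
o4: d²=37 > ρ²=36 → inactive
F = F_att + ΣF_rep = (-4.1608,0.9643)
p' = p + 1/20·F = (10.7920,5.0482)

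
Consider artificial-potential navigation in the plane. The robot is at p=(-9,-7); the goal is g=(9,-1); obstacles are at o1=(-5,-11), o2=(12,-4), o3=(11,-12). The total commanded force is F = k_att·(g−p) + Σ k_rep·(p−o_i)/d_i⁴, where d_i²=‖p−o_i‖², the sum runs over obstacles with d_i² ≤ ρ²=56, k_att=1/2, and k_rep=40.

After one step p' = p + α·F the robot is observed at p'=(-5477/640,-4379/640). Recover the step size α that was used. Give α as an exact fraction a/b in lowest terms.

F_att = 1/2·(g−p) = 1/2·(18,6) = (9.0000,3.0000)
o1: d²=32 ≤ ρ²=56; F_rep = 40·(-4,4)/32² = (-0.1562,0.1562)
o2: d²=450 > ρ²=56 → inactive
o3: d²=425 > ρ²=56 → inactive
F = F_att + ΣF_rep = (8.8438,3.1562)
Δp = p'−p = (0.4422,0.1578); α = Δx/Fx = (283/640) / (283/32) = 1/20
check: Δy/Fy = (101/640) / (101/32) = 1/20 ✓

α = 1/20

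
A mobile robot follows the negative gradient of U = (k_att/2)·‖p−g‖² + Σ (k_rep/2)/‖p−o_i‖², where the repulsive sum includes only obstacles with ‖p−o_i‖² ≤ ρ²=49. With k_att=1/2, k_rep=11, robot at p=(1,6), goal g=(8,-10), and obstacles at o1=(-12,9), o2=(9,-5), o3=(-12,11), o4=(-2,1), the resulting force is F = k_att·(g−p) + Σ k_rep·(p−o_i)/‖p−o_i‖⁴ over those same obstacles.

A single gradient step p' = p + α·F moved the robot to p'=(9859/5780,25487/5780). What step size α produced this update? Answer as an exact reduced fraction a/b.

F_att = 1/2·(g−p) = 1/2·(7,-16) = (3.5000,-8.0000)
o1: d²=178 > ρ²=49 → inactive
o2: d²=185 > ρ²=49 → inactive
o3: d²=194 > ρ²=49 → inactive
o4: d²=34 ≤ ρ²=49; F_rep = 11·(3,5)/34² = (0.0285,0.0476)
F = F_att + ΣF_rep = (3.5285,-7.9524)
Δp = p'−p = (0.7057,-1.5905); α = Δx/Fx = (4079/5780) / (4079/1156) = 1/5
check: Δy/Fy = (-9193/5780) / (-9193/1156) = 1/5 ✓

α = 1/5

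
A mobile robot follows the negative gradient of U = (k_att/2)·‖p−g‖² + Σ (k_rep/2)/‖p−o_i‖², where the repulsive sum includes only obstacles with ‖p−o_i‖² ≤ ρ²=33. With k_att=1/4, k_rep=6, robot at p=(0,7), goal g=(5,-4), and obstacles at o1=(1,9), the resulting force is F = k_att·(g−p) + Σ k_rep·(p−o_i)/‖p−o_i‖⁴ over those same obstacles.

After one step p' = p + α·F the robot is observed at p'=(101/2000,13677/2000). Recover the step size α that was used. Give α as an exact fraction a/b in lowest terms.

α = 1/20

F_att = 1/4·(g−p) = 1/4·(5,-11) = (1.2500,-2.7500)
o1: d²=5 ≤ ρ²=33; F_rep = 6·(-1,-2)/5² = (-0.2400,-0.4800)
F = F_att + ΣF_rep = (1.0100,-3.2300)
Δp = p'−p = (0.0505,-0.1615); α = Δx/Fx = (101/2000) / (101/100) = 1/20
check: Δy/Fy = (-323/2000) / (-323/100) = 1/20 ✓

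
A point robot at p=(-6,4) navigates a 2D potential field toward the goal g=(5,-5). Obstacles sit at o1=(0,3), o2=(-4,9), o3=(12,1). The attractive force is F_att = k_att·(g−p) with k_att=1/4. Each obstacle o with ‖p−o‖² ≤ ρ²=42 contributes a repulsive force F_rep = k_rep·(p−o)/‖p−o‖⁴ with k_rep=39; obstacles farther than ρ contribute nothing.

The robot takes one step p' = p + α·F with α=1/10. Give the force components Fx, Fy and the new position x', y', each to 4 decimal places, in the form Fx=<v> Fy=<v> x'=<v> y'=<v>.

Fx=2.4863 Fy=-2.4534 x'=-5.7514 y'=3.7547

F_att = 1/4·(g−p) = 1/4·(11,-9) = (2.7500,-2.2500)
o1: d²=37 ≤ ρ²=42; F_rep = 39·(-6,1)/37² = (-0.1709,0.0285)
o2: d²=29 ≤ ρ²=42; F_rep = 39·(-2,-5)/29² = (-0.0927,-0.2319)
o3: d²=333 > ρ²=42 → inactive
F = F_att + ΣF_rep = (2.4863,-2.4534)
p' = p + 1/10·F = (-5.7514,3.7547)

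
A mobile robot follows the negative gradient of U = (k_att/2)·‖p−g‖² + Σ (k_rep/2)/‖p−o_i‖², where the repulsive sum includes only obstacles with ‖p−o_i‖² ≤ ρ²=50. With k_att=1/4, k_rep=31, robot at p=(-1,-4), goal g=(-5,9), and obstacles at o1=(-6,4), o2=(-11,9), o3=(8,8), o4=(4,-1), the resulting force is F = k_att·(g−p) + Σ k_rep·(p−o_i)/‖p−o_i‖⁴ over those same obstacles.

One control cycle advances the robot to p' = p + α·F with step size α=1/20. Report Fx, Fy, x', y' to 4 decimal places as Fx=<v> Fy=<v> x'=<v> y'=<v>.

Fx=-1.1341 Fy=3.1696 x'=-1.0567 y'=-3.8415

F_att = 1/4·(g−p) = 1/4·(-4,13) = (-1.0000,3.2500)
o1: d²=89 > ρ²=50 → inactive
o2: d²=269 > ρ²=50 → inactive
o3: d²=225 > ρ²=50 → inactive
o4: d²=34 ≤ ρ²=50; F_rep = 31·(-5,-3)/34² = (-0.1341,-0.0804)
F = F_att + ΣF_rep = (-1.1341,3.1696)
p' = p + 1/20·F = (-1.0567,-3.8415)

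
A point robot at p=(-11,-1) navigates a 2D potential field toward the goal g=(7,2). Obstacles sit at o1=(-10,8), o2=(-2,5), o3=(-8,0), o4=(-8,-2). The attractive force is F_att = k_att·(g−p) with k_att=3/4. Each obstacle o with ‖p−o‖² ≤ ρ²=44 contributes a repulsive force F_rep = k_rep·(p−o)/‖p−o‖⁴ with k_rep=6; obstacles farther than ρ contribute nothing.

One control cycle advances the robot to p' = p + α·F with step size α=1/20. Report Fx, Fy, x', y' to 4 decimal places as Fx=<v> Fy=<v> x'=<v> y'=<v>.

F_att = 3/4·(g−p) = 3/4·(18,3) = (13.5000,2.2500)
o1: d²=82 > ρ²=44 → inactive
o2: d²=117 > ρ²=44 → inactive
o3: d²=10 ≤ ρ²=44; F_rep = 6·(-3,-1)/10² = (-0.1800,-0.0600)
o4: d²=10 ≤ ρ²=44; F_rep = 6·(-3,1)/10² = (-0.1800,0.0600)
F = F_att + ΣF_rep = (13.1400,2.2500)
p' = p + 1/20·F = (-10.3430,-0.8875)

Fx=13.1400 Fy=2.2500 x'=-10.3430 y'=-0.8875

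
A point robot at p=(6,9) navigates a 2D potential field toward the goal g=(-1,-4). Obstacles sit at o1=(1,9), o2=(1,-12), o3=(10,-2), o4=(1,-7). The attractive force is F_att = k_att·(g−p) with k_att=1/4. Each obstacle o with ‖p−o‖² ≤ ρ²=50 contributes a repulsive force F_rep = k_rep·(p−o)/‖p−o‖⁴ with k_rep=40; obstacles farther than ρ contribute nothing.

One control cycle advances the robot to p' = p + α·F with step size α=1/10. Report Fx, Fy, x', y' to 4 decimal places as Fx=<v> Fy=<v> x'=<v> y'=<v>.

F_att = 1/4·(g−p) = 1/4·(-7,-13) = (-1.7500,-3.2500)
o1: d²=25 ≤ ρ²=50; F_rep = 40·(5,0)/25² = (0.3200,0.0000)
o2: d²=466 > ρ²=50 → inactive
o3: d²=137 > ρ²=50 → inactive
o4: d²=281 > ρ²=50 → inactive
F = F_att + ΣF_rep = (-1.4300,-3.2500)
p' = p + 1/10·F = (5.8570,8.6750)

Fx=-1.4300 Fy=-3.2500 x'=5.8570 y'=8.6750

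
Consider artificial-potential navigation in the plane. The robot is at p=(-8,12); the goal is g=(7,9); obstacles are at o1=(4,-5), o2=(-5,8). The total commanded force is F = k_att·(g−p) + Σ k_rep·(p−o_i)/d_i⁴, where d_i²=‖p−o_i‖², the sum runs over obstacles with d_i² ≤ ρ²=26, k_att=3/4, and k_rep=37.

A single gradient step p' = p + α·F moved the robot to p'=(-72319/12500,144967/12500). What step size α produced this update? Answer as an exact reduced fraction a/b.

F_att = 3/4·(g−p) = 3/4·(15,-3) = (11.2500,-2.2500)
o1: d²=433 > ρ²=26 → inactive
o2: d²=25 ≤ ρ²=26; F_rep = 37·(-3,4)/25² = (-0.1776,0.2368)
F = F_att + ΣF_rep = (11.0724,-2.0132)
Δp = p'−p = (2.2145,-0.4026); α = Δx/Fx = (27681/12500) / (27681/2500) = 1/5
check: Δy/Fy = (-5033/12500) / (-5033/2500) = 1/5 ✓

α = 1/5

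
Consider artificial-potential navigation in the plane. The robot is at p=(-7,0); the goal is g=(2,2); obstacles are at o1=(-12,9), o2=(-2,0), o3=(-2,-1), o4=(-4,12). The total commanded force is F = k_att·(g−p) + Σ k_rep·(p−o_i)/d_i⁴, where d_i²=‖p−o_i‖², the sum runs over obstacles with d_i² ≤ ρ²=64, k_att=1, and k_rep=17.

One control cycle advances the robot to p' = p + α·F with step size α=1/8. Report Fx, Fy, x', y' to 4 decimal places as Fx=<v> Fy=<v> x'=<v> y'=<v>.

F_att = 1·(g−p) = 1·(9,2) = (9.0000,2.0000)
o1: d²=106 > ρ²=64 → inactive
o2: d²=25 ≤ ρ²=64; F_rep = 17·(-5,0)/25² = (-0.1360,0.0000)
o3: d²=26 ≤ ρ²=64; F_rep = 17·(-5,1)/26² = (-0.1257,0.0251)
o4: d²=153 > ρ²=64 → inactive
F = F_att + ΣF_rep = (8.7383,2.0251)
p' = p + 1/8·F = (-5.9077,0.2531)

Fx=8.7383 Fy=2.0251 x'=-5.9077 y'=0.2531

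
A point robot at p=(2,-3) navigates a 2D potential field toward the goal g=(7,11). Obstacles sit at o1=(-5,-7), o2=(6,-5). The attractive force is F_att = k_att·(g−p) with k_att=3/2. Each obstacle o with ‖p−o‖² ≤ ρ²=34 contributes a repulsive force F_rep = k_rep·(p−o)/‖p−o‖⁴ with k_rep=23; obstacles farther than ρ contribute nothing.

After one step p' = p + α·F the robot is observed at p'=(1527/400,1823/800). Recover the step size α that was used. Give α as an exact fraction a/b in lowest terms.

α = 1/4

F_att = 3/2·(g−p) = 3/2·(5,14) = (7.5000,21.0000)
o1: d²=65 > ρ²=34 → inactive
o2: d²=20 ≤ ρ²=34; F_rep = 23·(-4,2)/20² = (-0.2300,0.1150)
F = F_att + ΣF_rep = (7.2700,21.1150)
Δp = p'−p = (1.8175,5.2787); α = Δx/Fx = (727/400) / (727/100) = 1/4
check: Δy/Fy = (4223/800) / (4223/200) = 1/4 ✓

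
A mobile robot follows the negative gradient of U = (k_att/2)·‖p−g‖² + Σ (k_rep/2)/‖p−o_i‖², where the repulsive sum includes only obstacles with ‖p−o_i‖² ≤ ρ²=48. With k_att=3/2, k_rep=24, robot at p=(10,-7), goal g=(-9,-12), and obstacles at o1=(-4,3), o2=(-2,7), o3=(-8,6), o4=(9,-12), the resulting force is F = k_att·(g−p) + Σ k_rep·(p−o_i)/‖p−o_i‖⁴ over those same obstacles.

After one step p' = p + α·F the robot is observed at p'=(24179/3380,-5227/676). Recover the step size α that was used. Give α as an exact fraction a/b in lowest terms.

α = 1/10

F_att = 3/2·(g−p) = 3/2·(-19,-5) = (-28.5000,-7.5000)
o1: d²=296 > ρ²=48 → inactive
o2: d²=340 > ρ²=48 → inactive
o3: d²=493 > ρ²=48 → inactive
o4: d²=26 ≤ ρ²=48; F_rep = 24·(1,5)/26² = (0.0355,0.1775)
F = F_att + ΣF_rep = (-28.4645,-7.3225)
Δp = p'−p = (-2.8464,-0.7322); α = Δx/Fx = (-9621/3380) / (-9621/338) = 1/10
check: Δy/Fy = (-495/676) / (-2475/338) = 1/10 ✓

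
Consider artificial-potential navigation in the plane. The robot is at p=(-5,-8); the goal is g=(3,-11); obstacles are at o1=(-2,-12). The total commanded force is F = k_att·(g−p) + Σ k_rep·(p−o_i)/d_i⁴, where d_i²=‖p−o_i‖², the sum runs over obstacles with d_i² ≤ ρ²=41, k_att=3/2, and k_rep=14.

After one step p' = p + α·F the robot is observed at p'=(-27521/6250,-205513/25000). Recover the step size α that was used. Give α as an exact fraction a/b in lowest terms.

F_att = 3/2·(g−p) = 3/2·(8,-3) = (12.0000,-4.5000)
o1: d²=25 ≤ ρ²=41; F_rep = 14·(-3,4)/25² = (-0.0672,0.0896)
F = F_att + ΣF_rep = (11.9328,-4.4104)
Δp = p'−p = (0.5966,-0.2205); α = Δx/Fx = (3729/6250) / (7458/625) = 1/20
check: Δy/Fy = (-5513/25000) / (-5513/1250) = 1/20 ✓

α = 1/20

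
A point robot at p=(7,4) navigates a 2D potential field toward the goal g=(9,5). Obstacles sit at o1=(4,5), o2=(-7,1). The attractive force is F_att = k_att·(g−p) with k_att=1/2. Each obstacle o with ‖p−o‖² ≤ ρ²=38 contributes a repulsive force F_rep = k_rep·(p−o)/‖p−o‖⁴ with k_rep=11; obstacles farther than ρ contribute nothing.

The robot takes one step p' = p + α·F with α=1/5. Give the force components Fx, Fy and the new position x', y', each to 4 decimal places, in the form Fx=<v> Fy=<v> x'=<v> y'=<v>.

F_att = 1/2·(g−p) = 1/2·(2,1) = (1.0000,0.5000)
o1: d²=10 ≤ ρ²=38; F_rep = 11·(3,-1)/10² = (0.3300,-0.1100)
o2: d²=205 > ρ²=38 → inactive
F = F_att + ΣF_rep = (1.3300,0.3900)
p' = p + 1/5·F = (7.2660,4.0780)

Fx=1.3300 Fy=0.3900 x'=7.2660 y'=4.0780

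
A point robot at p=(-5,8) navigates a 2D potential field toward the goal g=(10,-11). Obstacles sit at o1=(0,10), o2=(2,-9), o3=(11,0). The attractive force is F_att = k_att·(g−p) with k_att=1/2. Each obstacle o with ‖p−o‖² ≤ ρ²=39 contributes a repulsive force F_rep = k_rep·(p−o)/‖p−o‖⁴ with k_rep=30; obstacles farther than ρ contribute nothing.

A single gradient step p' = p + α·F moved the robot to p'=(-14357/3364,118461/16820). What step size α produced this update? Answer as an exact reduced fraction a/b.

α = 1/10

F_att = 1/2·(g−p) = 1/2·(15,-19) = (7.5000,-9.5000)
o1: d²=29 ≤ ρ²=39; F_rep = 30·(-5,-2)/29² = (-0.1784,-0.0713)
o2: d²=338 > ρ²=39 → inactive
o3: d²=320 > ρ²=39 → inactive
F = F_att + ΣF_rep = (7.3216,-9.5713)
Δp = p'−p = (0.7322,-0.9571); α = Δx/Fx = (2463/3364) / (12315/1682) = 1/10
check: Δy/Fy = (-16099/16820) / (-16099/1682) = 1/10 ✓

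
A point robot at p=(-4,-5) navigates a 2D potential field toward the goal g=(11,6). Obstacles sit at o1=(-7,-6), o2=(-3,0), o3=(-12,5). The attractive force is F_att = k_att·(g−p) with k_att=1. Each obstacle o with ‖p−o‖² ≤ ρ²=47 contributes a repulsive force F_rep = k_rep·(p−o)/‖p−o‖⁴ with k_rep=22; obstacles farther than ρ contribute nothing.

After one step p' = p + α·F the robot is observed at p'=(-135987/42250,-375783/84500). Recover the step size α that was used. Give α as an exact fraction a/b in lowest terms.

F_att = 1·(g−p) = 1·(15,11) = (15.0000,11.0000)
o1: d²=10 ≤ ρ²=47; F_rep = 22·(3,1)/10² = (0.6600,0.2200)
o2: d²=26 ≤ ρ²=47; F_rep = 22·(-1,-5)/26² = (-0.0325,-0.1627)
o3: d²=164 > ρ²=47 → inactive
F = F_att + ΣF_rep = (15.6275,11.0573)
Δp = p'−p = (0.7814,0.5529); α = Δx/Fx = (33013/42250) / (66026/4225) = 1/20
check: Δy/Fy = (46717/84500) / (46717/4225) = 1/20 ✓

α = 1/20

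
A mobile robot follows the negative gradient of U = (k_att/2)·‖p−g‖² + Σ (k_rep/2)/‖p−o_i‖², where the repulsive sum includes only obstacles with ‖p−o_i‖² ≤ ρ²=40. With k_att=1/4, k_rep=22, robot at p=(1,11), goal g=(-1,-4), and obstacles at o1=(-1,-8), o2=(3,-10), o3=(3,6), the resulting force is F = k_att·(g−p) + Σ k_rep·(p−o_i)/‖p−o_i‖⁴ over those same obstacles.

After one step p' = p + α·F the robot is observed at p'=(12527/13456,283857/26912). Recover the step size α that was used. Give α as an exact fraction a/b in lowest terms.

F_att = 1/4·(g−p) = 1/4·(-2,-15) = (-0.5000,-3.7500)
o1: d²=365 > ρ²=40 → inactive
o2: d²=445 > ρ²=40 → inactive
o3: d²=29 ≤ ρ²=40; F_rep = 22·(-2,5)/29² = (-0.0523,0.1308)
F = F_att + ΣF_rep = (-0.5523,-3.6192)
Δp = p'−p = (-0.0690,-0.4524); α = Δx/Fx = (-929/13456) / (-929/1682) = 1/8
check: Δy/Fy = (-12175/26912) / (-12175/3364) = 1/8 ✓

α = 1/8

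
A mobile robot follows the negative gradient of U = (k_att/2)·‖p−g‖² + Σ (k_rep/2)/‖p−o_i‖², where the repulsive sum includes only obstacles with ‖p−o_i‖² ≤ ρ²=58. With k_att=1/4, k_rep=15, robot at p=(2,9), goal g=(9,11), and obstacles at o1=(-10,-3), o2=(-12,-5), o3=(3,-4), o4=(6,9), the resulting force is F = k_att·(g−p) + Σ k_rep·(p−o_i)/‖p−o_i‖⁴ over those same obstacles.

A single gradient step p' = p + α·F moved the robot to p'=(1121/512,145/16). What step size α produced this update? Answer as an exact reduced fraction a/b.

α = 1/8

F_att = 1/4·(g−p) = 1/4·(7,2) = (1.7500,0.5000)
o1: d²=288 > ρ²=58 → inactive
o2: d²=392 > ρ²=58 → inactive
o3: d²=170 > ρ²=58 → inactive
o4: d²=16 ≤ ρ²=58; F_rep = 15·(-4,0)/16² = (-0.2344,0.0000)
F = F_att + ΣF_rep = (1.5156,0.5000)
Δp = p'−p = (0.1895,0.0625); α = Δx/Fx = (97/512) / (97/64) = 1/8
check: Δy/Fy = (1/16) / (1/2) = 1/8 ✓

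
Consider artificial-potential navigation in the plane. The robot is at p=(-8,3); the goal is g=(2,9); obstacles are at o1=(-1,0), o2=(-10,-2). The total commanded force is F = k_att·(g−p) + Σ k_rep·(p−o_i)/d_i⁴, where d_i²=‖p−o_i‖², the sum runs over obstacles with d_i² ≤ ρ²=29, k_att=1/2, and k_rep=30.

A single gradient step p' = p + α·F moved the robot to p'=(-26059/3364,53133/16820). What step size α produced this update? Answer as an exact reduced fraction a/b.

α = 1/20

F_att = 1/2·(g−p) = 1/2·(10,6) = (5.0000,3.0000)
o1: d²=58 > ρ²=29 → inactive
o2: d²=29 ≤ ρ²=29; F_rep = 30·(2,5)/29² = (0.0713,0.1784)
F = F_att + ΣF_rep = (5.0713,3.1784)
Δp = p'−p = (0.2536,0.1589); α = Δx/Fx = (853/3364) / (4265/841) = 1/20
check: Δy/Fy = (2673/16820) / (2673/841) = 1/20 ✓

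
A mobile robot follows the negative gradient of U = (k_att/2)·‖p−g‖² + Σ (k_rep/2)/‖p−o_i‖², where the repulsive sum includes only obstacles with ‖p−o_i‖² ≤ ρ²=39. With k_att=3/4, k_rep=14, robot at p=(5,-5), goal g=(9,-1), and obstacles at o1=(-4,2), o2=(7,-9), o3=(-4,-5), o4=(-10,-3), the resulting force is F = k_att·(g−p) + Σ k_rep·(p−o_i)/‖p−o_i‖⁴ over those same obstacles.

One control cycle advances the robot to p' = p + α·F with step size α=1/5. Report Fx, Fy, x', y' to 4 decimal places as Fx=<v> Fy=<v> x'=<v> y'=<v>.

F_att = 3/4·(g−p) = 3/4·(4,4) = (3.0000,3.0000)
o1: d²=130 > ρ²=39 → inactive
o2: d²=20 ≤ ρ²=39; F_rep = 14·(-2,4)/20² = (-0.0700,0.1400)
o3: d²=81 > ρ²=39 → inactive
o4: d²=229 > ρ²=39 → inactive
F = F_att + ΣF_rep = (2.9300,3.1400)
p' = p + 1/5·F = (5.5860,-4.3720)

Fx=2.9300 Fy=3.1400 x'=5.5860 y'=-4.3720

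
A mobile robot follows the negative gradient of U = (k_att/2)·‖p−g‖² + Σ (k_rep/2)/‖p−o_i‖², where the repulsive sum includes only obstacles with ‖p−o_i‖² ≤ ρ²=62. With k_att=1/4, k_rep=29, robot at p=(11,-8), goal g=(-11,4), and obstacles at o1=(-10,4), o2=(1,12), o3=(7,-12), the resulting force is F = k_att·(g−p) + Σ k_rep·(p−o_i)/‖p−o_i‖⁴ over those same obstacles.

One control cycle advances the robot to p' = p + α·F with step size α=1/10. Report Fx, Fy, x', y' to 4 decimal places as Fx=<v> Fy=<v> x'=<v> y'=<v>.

Fx=-5.3867 Fy=3.1133 x'=10.4613 y'=-7.6887

F_att = 1/4·(g−p) = 1/4·(-22,12) = (-5.5000,3.0000)
o1: d²=585 > ρ²=62 → inactive
o2: d²=500 > ρ²=62 → inactive
o3: d²=32 ≤ ρ²=62; F_rep = 29·(4,4)/32² = (0.1133,0.1133)
F = F_att + ΣF_rep = (-5.3867,3.1133)
p' = p + 1/10·F = (10.4613,-7.6887)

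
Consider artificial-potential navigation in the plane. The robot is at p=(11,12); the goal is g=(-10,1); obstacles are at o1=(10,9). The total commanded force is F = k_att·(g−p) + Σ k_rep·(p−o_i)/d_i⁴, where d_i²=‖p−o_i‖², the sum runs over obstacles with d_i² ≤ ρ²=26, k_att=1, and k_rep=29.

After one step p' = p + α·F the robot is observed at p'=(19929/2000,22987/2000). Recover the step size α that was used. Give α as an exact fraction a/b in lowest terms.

α = 1/20

F_att = 1·(g−p) = 1·(-21,-11) = (-21.0000,-11.0000)
o1: d²=10 ≤ ρ²=26; F_rep = 29·(1,3)/10² = (0.2900,0.8700)
F = F_att + ΣF_rep = (-20.7100,-10.1300)
Δp = p'−p = (-1.0355,-0.5065); α = Δx/Fx = (-2071/2000) / (-2071/100) = 1/20
check: Δy/Fy = (-1013/2000) / (-1013/100) = 1/20 ✓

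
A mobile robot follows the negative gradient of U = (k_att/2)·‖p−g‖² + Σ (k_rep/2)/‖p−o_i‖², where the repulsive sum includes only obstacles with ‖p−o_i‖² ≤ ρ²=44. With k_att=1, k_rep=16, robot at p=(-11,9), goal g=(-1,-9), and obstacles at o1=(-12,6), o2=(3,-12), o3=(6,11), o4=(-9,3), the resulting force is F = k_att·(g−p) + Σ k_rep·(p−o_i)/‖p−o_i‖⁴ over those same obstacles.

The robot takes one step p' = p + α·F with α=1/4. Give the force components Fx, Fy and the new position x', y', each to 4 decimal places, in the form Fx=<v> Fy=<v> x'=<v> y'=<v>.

F_att = 1·(g−p) = 1·(10,-18) = (10.0000,-18.0000)
o1: d²=10 ≤ ρ²=44; F_rep = 16·(1,3)/10² = (0.1600,0.4800)
o2: d²=637 > ρ²=44 → inactive
o3: d²=293 > ρ²=44 → inactive
o4: d²=40 ≤ ρ²=44; F_rep = 16·(-2,6)/40² = (-0.0200,0.0600)
F = F_att + ΣF_rep = (10.1400,-17.4600)
p' = p + 1/4·F = (-8.4650,4.6350)

Fx=10.1400 Fy=-17.4600 x'=-8.4650 y'=4.6350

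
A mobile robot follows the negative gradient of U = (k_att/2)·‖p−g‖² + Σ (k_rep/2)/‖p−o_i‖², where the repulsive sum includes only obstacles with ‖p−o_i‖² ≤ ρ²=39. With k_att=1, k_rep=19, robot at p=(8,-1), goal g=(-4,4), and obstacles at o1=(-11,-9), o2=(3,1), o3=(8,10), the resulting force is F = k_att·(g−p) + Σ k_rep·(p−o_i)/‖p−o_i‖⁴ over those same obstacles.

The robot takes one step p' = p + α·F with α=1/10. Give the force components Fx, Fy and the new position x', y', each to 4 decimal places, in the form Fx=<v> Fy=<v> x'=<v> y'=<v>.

F_att = 1·(g−p) = 1·(-12,5) = (-12.0000,5.0000)
o1: d²=425 > ρ²=39 → inactive
o2: d²=29 ≤ ρ²=39; F_rep = 19·(5,-2)/29² = (0.1130,-0.0452)
o3: d²=121 > ρ²=39 → inactive
F = F_att + ΣF_rep = (-11.8870,4.9548)
p' = p + 1/10·F = (6.8113,-0.5045)

Fx=-11.8870 Fy=4.9548 x'=6.8113 y'=-0.5045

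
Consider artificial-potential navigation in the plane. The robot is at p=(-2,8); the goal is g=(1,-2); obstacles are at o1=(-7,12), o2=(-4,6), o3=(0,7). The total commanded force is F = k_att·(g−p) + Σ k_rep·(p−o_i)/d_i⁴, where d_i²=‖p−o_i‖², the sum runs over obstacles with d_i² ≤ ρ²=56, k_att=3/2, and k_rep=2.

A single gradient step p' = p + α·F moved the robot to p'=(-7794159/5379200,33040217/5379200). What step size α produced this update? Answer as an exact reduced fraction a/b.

F_att = 3/2·(g−p) = 3/2·(3,-10) = (4.5000,-15.0000)
o1: d²=41 ≤ ρ²=56; F_rep = 2·(5,-4)/41² = (0.0059,-0.0048)
o2: d²=8 ≤ ρ²=56; F_rep = 2·(2,2)/8² = (0.0625,0.0625)
o3: d²=5 ≤ ρ²=56; F_rep = 2·(-2,1)/5² = (-0.1600,0.0800)
F = F_att + ΣF_rep = (4.4084,-14.8623)
Δp = p'−p = (0.5511,-1.8578); α = Δx/Fx = (2964241/5379200) / (2964241/672400) = 1/8
check: Δy/Fy = (-9993383/5379200) / (-9993383/672400) = 1/8 ✓

α = 1/8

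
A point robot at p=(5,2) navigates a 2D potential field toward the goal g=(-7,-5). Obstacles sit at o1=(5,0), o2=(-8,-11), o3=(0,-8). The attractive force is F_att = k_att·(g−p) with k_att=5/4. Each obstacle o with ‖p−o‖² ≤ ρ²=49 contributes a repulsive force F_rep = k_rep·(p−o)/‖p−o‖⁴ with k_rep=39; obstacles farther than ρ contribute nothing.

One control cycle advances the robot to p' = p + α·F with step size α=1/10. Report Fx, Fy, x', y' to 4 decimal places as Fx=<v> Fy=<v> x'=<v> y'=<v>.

Fx=-15.0000 Fy=-3.8750 x'=3.5000 y'=1.6125

F_att = 5/4·(g−p) = 5/4·(-12,-7) = (-15.0000,-8.7500)
o1: d²=4 ≤ ρ²=49; F_rep = 39·(0,2)/4² = (0.0000,4.8750)
o2: d²=338 > ρ²=49 → inactive
o3: d²=125 > ρ²=49 → inactive
F = F_att + ΣF_rep = (-15.0000,-3.8750)
p' = p + 1/10·F = (3.5000,1.6125)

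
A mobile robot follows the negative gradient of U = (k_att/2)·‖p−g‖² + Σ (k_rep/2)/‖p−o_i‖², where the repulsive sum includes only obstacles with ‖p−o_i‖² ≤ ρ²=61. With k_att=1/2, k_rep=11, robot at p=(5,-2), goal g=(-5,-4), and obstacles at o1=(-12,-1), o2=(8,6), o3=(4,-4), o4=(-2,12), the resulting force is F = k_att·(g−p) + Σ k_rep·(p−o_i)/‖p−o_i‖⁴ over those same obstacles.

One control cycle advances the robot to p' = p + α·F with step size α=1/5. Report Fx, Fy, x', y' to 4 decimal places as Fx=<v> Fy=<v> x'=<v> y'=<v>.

F_att = 1/2·(g−p) = 1/2·(-10,-2) = (-5.0000,-1.0000)
o1: d²=290 > ρ²=61 → inactive
o2: d²=73 > ρ²=61 → inactive
o3: d²=5 ≤ ρ²=61; F_rep = 11·(1,2)/5² = (0.4400,0.8800)
o4: d²=245 > ρ²=61 → inactive
F = F_att + ΣF_rep = (-4.5600,-0.1200)
p' = p + 1/5·F = (4.0880,-2.0240)

Fx=-4.5600 Fy=-0.1200 x'=4.0880 y'=-2.0240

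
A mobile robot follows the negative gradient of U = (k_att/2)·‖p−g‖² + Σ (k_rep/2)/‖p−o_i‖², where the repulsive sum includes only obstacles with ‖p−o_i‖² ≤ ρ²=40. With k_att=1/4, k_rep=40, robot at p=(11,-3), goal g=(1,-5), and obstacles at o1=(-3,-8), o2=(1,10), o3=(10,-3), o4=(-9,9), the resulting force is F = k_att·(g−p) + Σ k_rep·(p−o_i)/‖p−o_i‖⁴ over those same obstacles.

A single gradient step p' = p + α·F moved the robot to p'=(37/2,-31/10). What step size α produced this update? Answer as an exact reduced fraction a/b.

α = 1/5

F_att = 1/4·(g−p) = 1/4·(-10,-2) = (-2.5000,-0.5000)
o1: d²=221 > ρ²=40 → inactive
o2: d²=269 > ρ²=40 → inactive
o3: d²=1 ≤ ρ²=40; F_rep = 40·(1,0)/1² = (40.0000,0.0000)
o4: d²=544 > ρ²=40 → inactive
F = F_att + ΣF_rep = (37.5000,-0.5000)
Δp = p'−p = (7.5000,-0.1000); α = Δx/Fx = (15/2) / (75/2) = 1/5
check: Δy/Fy = (-1/10) / (-1/2) = 1/5 ✓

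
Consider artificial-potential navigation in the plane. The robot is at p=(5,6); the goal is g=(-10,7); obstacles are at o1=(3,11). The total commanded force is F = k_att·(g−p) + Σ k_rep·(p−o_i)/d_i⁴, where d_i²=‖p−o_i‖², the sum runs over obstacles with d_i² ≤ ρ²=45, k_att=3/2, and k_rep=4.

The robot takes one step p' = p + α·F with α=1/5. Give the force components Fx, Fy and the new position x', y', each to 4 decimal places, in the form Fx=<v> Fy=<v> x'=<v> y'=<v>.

Fx=-22.4905 Fy=1.4762 x'=0.5019 y'=6.2952

F_att = 3/2·(g−p) = 3/2·(-15,1) = (-22.5000,1.5000)
o1: d²=29 ≤ ρ²=45; F_rep = 4·(2,-5)/29² = (0.0095,-0.0238)
F = F_att + ΣF_rep = (-22.4905,1.4762)
p' = p + 1/5·F = (0.5019,6.2952)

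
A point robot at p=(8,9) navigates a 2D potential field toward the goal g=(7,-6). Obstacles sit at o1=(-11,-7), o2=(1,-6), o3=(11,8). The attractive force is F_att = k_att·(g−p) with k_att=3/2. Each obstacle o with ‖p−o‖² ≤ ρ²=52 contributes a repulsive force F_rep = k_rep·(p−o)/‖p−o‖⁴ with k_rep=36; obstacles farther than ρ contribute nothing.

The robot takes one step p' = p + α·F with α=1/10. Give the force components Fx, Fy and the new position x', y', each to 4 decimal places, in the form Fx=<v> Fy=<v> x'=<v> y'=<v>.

Fx=-2.5800 Fy=-22.1400 x'=7.7420 y'=6.7860

F_att = 3/2·(g−p) = 3/2·(-1,-15) = (-1.5000,-22.5000)
o1: d²=617 > ρ²=52 → inactive
o2: d²=274 > ρ²=52 → inactive
o3: d²=10 ≤ ρ²=52; F_rep = 36·(-3,1)/10² = (-1.0800,0.3600)
F = F_att + ΣF_rep = (-2.5800,-22.1400)
p' = p + 1/10·F = (7.7420,6.7860)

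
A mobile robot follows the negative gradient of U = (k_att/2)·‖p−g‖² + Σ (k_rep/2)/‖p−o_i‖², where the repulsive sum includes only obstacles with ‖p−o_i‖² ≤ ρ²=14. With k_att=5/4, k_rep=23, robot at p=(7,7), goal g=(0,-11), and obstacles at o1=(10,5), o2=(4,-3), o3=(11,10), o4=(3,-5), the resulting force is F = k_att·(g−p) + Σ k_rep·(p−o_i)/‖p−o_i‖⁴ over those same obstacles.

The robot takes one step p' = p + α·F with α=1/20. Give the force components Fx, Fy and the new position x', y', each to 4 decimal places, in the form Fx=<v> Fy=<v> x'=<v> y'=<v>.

F_att = 5/4·(g−p) = 5/4·(-7,-18) = (-8.7500,-22.5000)
o1: d²=13 ≤ ρ²=14; F_rep = 23·(-3,2)/13² = (-0.4083,0.2722)
o2: d²=109 > ρ²=14 → inactive
o3: d²=25 > ρ²=14 → inactive
o4: d²=160 > ρ²=14 → inactive
F = F_att + ΣF_rep = (-9.1583,-22.2278)
p' = p + 1/20·F = (6.5421,5.8886)

Fx=-9.1583 Fy=-22.2278 x'=6.5421 y'=5.8886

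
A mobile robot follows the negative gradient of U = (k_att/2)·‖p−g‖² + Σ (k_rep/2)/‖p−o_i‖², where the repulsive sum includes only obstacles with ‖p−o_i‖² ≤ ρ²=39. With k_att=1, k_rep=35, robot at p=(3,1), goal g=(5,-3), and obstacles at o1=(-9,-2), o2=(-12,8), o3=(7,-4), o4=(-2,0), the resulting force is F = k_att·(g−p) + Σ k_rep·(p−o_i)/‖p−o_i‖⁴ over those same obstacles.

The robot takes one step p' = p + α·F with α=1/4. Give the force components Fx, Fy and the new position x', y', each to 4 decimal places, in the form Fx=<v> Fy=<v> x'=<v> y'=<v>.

F_att = 1·(g−p) = 1·(2,-4) = (2.0000,-4.0000)
o1: d²=153 > ρ²=39 → inactive
o2: d²=274 > ρ²=39 → inactive
o3: d²=41 > ρ²=39 → inactive
o4: d²=26 ≤ ρ²=39; F_rep = 35·(5,1)/26² = (0.2589,0.0518)
F = F_att + ΣF_rep = (2.2589,-3.9482)
p' = p + 1/4·F = (3.5647,0.0129)

Fx=2.2589 Fy=-3.9482 x'=3.5647 y'=0.0129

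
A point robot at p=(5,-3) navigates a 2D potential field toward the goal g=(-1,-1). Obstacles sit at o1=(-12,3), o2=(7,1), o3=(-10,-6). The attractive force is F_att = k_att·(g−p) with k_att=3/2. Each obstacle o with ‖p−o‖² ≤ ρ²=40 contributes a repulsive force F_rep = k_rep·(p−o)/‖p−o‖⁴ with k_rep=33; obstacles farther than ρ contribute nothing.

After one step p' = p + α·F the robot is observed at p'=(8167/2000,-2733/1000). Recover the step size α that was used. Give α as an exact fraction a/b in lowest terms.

α = 1/10

F_att = 3/2·(g−p) = 3/2·(-6,2) = (-9.0000,3.0000)
o1: d²=325 > ρ²=40 → inactive
o2: d²=20 ≤ ρ²=40; F_rep = 33·(-2,-4)/20² = (-0.1650,-0.3300)
o3: d²=234 > ρ²=40 → inactive
F = F_att + ΣF_rep = (-9.1650,2.6700)
Δp = p'−p = (-0.9165,0.2670); α = Δx/Fx = (-1833/2000) / (-1833/200) = 1/10
check: Δy/Fy = (267/1000) / (267/100) = 1/10 ✓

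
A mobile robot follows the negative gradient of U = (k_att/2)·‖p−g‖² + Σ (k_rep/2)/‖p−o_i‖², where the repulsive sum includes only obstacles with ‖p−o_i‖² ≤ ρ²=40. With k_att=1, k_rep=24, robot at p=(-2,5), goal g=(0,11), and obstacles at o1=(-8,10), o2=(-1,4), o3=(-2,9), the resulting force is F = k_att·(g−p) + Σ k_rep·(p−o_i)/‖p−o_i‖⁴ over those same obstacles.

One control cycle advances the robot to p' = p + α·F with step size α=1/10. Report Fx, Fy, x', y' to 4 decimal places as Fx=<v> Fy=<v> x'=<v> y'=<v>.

F_att = 1·(g−p) = 1·(2,6) = (2.0000,6.0000)
o1: d²=61 > ρ²=40 → inactive
o2: d²=2 ≤ ρ²=40; F_rep = 24·(-1,1)/2² = (-6.0000,6.0000)
o3: d²=16 ≤ ρ²=40; F_rep = 24·(0,-4)/16² = (0.0000,-0.3750)
F = F_att + ΣF_rep = (-4.0000,11.6250)
p' = p + 1/10·F = (-2.4000,6.1625)

Fx=-4.0000 Fy=11.6250 x'=-2.4000 y'=6.1625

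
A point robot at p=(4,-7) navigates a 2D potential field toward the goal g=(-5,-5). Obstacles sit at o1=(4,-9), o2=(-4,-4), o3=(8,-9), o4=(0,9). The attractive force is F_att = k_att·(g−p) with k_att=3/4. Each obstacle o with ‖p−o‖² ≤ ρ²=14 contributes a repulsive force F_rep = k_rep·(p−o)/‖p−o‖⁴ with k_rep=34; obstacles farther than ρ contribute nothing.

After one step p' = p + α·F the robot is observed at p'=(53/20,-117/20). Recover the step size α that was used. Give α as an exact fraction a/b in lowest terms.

α = 1/5

F_att = 3/4·(g−p) = 3/4·(-9,2) = (-6.7500,1.5000)
o1: d²=4 ≤ ρ²=14; F_rep = 34·(0,2)/4² = (0.0000,4.2500)
o2: d²=73 > ρ²=14 → inactive
o3: d²=20 > ρ²=14 → inactive
o4: d²=272 > ρ²=14 → inactive
F = F_att + ΣF_rep = (-6.7500,5.7500)
Δp = p'−p = (-1.3500,1.1500); α = Δx/Fx = (-27/20) / (-27/4) = 1/5
check: Δy/Fy = (23/20) / (23/4) = 1/5 ✓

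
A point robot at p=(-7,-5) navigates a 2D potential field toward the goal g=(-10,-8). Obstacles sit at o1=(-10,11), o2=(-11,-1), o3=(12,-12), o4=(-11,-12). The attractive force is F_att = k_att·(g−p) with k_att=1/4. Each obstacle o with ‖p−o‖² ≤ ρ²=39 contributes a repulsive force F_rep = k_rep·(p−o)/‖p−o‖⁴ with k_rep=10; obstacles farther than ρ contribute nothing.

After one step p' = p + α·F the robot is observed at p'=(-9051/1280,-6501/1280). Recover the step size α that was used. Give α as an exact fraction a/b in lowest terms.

α = 1/10

F_att = 1/4·(g−p) = 1/4·(-3,-3) = (-0.7500,-0.7500)
o1: d²=265 > ρ²=39 → inactive
o2: d²=32 ≤ ρ²=39; F_rep = 10·(4,-4)/32² = (0.0391,-0.0391)
o3: d²=410 > ρ²=39 → inactive
o4: d²=65 > ρ²=39 → inactive
F = F_att + ΣF_rep = (-0.7109,-0.7891)
Δp = p'−p = (-0.0711,-0.0789); α = Δx/Fx = (-91/1280) / (-91/128) = 1/10
check: Δy/Fy = (-101/1280) / (-101/128) = 1/10 ✓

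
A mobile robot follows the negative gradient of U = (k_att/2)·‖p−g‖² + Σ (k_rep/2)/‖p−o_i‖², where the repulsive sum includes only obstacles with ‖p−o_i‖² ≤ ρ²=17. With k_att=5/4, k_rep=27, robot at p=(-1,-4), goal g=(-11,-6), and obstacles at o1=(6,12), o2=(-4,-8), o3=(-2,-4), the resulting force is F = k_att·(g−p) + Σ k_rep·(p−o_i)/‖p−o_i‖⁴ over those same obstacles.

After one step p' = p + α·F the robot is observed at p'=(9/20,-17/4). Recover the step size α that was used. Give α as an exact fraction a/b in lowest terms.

α = 1/10

F_att = 5/4·(g−p) = 5/4·(-10,-2) = (-12.5000,-2.5000)
o1: d²=305 > ρ²=17 → inactive
o2: d²=25 > ρ²=17 → inactive
o3: d²=1 ≤ ρ²=17; F_rep = 27·(1,0)/1² = (27.0000,0.0000)
F = F_att + ΣF_rep = (14.5000,-2.5000)
Δp = p'−p = (1.4500,-0.2500); α = Δx/Fx = (29/20) / (29/2) = 1/10
check: Δy/Fy = (-1/4) / (-5/2) = 1/10 ✓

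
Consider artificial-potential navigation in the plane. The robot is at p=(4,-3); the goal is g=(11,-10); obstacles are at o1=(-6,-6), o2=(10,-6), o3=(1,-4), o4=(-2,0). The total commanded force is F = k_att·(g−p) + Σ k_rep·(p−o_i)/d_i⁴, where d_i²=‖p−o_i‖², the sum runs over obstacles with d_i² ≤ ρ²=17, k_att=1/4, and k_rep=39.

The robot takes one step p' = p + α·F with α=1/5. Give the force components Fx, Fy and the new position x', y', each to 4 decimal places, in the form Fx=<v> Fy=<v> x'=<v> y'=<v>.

Fx=2.9200 Fy=-1.3600 x'=4.5840 y'=-3.2720

F_att = 1/4·(g−p) = 1/4·(7,-7) = (1.7500,-1.7500)
o1: d²=109 > ρ²=17 → inactive
o2: d²=45 > ρ²=17 → inactive
o3: d²=10 ≤ ρ²=17; F_rep = 39·(3,1)/10² = (1.1700,0.3900)
o4: d²=45 > ρ²=17 → inactive
F = F_att + ΣF_rep = (2.9200,-1.3600)
p' = p + 1/5·F = (4.5840,-3.2720)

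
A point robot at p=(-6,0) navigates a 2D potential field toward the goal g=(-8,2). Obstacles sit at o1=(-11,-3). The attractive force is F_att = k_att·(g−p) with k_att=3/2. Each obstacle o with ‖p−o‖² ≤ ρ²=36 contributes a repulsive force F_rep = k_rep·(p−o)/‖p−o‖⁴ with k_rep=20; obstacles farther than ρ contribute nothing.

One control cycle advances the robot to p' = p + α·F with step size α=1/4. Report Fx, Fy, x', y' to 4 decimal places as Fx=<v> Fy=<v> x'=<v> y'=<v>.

F_att = 3/2·(g−p) = 3/2·(-2,2) = (-3.0000,3.0000)
o1: d²=34 ≤ ρ²=36; F_rep = 20·(5,3)/34² = (0.0865,0.0519)
F = F_att + ΣF_rep = (-2.9135,3.0519)
p' = p + 1/4·F = (-6.7284,0.7630)

Fx=-2.9135 Fy=3.0519 x'=-6.7284 y'=0.7630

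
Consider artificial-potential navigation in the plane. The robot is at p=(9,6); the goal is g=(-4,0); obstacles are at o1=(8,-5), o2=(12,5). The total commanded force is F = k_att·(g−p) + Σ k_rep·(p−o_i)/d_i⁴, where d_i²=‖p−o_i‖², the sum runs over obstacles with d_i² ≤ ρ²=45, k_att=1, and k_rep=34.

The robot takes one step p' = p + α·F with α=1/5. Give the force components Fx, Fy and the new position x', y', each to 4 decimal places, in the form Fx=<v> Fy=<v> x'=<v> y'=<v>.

Fx=-14.0200 Fy=-5.6600 x'=6.1960 y'=4.8680

F_att = 1·(g−p) = 1·(-13,-6) = (-13.0000,-6.0000)
o1: d²=122 > ρ²=45 → inactive
o2: d²=10 ≤ ρ²=45; F_rep = 34·(-3,1)/10² = (-1.0200,0.3400)
F = F_att + ΣF_rep = (-14.0200,-5.6600)
p' = p + 1/5·F = (6.1960,4.8680)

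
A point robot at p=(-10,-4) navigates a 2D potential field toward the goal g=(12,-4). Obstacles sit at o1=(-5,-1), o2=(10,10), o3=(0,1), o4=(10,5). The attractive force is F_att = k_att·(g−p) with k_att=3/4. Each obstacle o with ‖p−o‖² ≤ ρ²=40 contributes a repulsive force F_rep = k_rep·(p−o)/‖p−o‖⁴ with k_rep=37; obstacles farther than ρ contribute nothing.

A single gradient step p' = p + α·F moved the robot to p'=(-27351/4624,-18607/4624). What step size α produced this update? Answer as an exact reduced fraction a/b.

F_att = 3/4·(g−p) = 3/4·(22,0) = (16.5000,0.0000)
o1: d²=34 ≤ ρ²=40; F_rep = 37·(-5,-3)/34² = (-0.1600,-0.0960)
o2: d²=596 > ρ²=40 → inactive
o3: d²=125 > ρ²=40 → inactive
o4: d²=481 > ρ²=40 → inactive
F = F_att + ΣF_rep = (16.3400,-0.0960)
Δp = p'−p = (4.0850,-0.0240); α = Δx/Fx = (18889/4624) / (18889/1156) = 1/4
check: Δy/Fy = (-111/4624) / (-111/1156) = 1/4 ✓

α = 1/4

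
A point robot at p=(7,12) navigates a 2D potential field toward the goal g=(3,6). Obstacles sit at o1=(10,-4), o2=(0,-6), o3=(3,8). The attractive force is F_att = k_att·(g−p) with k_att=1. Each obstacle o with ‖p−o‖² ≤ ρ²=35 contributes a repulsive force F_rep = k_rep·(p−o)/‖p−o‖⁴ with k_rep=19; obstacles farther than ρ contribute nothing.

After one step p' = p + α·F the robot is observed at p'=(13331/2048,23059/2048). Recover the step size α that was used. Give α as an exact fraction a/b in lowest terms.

F_att = 1·(g−p) = 1·(-4,-6) = (-4.0000,-6.0000)
o1: d²=265 > ρ²=35 → inactive
o2: d²=373 > ρ²=35 → inactive
o3: d²=32 ≤ ρ²=35; F_rep = 19·(4,4)/32² = (0.0742,0.0742)
F = F_att + ΣF_rep = (-3.9258,-5.9258)
Δp = p'−p = (-0.4907,-0.7407); α = Δx/Fx = (-1005/2048) / (-1005/256) = 1/8
check: Δy/Fy = (-1517/2048) / (-1517/256) = 1/8 ✓

α = 1/8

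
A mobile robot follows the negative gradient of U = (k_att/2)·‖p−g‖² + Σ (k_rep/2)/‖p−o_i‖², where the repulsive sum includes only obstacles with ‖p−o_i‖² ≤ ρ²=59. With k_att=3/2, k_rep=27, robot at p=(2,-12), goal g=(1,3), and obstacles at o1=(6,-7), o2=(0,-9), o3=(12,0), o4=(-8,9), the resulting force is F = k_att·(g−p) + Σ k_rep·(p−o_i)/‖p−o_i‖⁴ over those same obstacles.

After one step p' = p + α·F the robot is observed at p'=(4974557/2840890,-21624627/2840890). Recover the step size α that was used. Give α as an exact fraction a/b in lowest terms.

α = 1/5

F_att = 3/2·(g−p) = 3/2·(-1,15) = (-1.5000,22.5000)
o1: d²=41 ≤ ρ²=59; F_rep = 27·(-4,-5)/41² = (-0.0642,-0.0803)
o2: d²=13 ≤ ρ²=59; F_rep = 27·(2,-3)/13² = (0.3195,-0.4793)
o3: d²=244 > ρ²=59 → inactive
o4: d²=541 > ρ²=59 → inactive
F = F_att + ΣF_rep = (-1.2447,21.9404)
Δp = p'−p = (-0.2489,4.3881); α = Δx/Fx = (-707223/2840890) / (-707223/568178) = 1/5
check: Δy/Fy = (12466053/2840890) / (12466053/568178) = 1/5 ✓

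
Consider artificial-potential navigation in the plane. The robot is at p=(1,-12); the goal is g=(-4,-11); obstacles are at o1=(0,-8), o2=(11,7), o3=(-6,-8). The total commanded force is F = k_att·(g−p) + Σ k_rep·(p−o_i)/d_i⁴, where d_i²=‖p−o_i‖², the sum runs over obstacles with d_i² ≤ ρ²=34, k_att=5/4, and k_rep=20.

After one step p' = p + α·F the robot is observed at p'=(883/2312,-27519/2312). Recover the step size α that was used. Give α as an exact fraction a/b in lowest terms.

F_att = 5/4·(g−p) = 5/4·(-5,1) = (-6.2500,1.2500)
o1: d²=17 ≤ ρ²=34; F_rep = 20·(1,-4)/17² = (0.0692,-0.2768)
o2: d²=461 > ρ²=34 → inactive
o3: d²=65 > ρ²=34 → inactive
F = F_att + ΣF_rep = (-6.1808,0.9732)
Δp = p'−p = (-0.6181,0.0973); α = Δx/Fx = (-1429/2312) / (-7145/1156) = 1/10
check: Δy/Fy = (225/2312) / (1125/1156) = 1/10 ✓

α = 1/10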